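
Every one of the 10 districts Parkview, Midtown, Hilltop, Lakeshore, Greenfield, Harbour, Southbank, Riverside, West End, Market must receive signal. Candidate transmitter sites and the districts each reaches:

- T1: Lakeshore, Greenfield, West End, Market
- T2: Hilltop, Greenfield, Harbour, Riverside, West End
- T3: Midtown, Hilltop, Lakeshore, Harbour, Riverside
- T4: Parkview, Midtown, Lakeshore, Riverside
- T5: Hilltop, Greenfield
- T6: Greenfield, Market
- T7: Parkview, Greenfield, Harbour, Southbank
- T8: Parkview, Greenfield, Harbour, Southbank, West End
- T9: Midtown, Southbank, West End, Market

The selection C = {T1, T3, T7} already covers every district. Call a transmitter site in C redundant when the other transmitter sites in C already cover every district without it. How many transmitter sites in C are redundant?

0

Drop T1: West End, Market uncovered — not redundant.
Drop T3: Midtown, Hilltop, Riverside uncovered — not redundant.
Drop T7: Parkview, Southbank uncovered — not redundant.
None of the transmitter sites in C is redundant.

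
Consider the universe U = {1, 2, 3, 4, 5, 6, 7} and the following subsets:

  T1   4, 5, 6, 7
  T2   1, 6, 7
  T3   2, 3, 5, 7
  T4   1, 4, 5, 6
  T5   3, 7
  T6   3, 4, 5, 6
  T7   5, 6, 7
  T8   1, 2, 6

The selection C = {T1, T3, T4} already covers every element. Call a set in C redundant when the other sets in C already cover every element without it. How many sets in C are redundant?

1

Drop T1: the rest still cover every element — redundant.
Drop T3: 2, 3 uncovered — not redundant.
Drop T4: 1 uncovered — not redundant.
1 redundant: T1.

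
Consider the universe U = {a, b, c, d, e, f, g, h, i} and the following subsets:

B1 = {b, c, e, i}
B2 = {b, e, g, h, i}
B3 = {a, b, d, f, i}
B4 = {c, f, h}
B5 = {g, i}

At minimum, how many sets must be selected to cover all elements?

3

B1, B2, B3 together cover {a, b, c, d, e, f, g, h, i} — every element.
No 2 of the 5 sets cover everything (all 10 pairs fall short), so 3 is minimum.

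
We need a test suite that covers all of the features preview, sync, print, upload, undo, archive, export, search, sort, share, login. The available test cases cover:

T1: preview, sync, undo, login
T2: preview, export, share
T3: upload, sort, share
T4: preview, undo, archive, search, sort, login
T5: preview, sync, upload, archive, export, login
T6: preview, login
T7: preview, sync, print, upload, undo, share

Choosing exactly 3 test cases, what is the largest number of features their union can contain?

Choosing T2, T4, T7 covers {preview, sync, print, upload, undo, archive, export, search, sort, share, login} — 11 features.
That is all 11 features.

11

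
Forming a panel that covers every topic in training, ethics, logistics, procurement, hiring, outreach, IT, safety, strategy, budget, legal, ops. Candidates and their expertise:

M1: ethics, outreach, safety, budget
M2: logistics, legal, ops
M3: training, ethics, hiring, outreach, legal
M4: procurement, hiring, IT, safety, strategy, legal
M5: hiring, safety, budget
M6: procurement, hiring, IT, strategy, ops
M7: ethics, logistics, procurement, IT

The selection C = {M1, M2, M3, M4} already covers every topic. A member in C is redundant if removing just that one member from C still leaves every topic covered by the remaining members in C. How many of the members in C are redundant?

Drop M1: budget uncovered — not redundant.
Drop M2: logistics, ops uncovered — not redundant.
Drop M3: training uncovered — not redundant.
Drop M4: procurement, IT, strategy uncovered — not redundant.
None of the members in C is redundant.

0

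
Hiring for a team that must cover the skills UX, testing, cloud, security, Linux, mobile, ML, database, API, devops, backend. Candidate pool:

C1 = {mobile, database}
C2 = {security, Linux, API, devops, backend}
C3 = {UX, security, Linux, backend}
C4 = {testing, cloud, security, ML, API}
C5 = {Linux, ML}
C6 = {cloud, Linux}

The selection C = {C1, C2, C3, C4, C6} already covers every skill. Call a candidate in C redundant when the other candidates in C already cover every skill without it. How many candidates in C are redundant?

1

Drop C1: mobile, database uncovered — not redundant.
Drop C2: devops uncovered — not redundant.
Drop C3: UX uncovered — not redundant.
Drop C4: testing, ML uncovered — not redundant.
Drop C6: the rest still cover every skill — redundant.
1 redundant: C6.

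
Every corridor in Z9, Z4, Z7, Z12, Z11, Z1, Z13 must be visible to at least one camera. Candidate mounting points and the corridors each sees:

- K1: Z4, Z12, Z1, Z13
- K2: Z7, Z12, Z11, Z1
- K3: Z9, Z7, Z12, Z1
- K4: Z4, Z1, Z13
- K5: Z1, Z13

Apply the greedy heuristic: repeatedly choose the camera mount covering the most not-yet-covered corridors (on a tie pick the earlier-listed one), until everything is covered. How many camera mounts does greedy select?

3

Pick 1: K1 covers 4 new corridors (Z4, Z12, Z1, Z13).
Pick 2: K2 covers 2 new corridors (Z7, Z11).
Pick 3: K3 covers 1 new corridors (Z9).
Greedy uses 3 camera mounts.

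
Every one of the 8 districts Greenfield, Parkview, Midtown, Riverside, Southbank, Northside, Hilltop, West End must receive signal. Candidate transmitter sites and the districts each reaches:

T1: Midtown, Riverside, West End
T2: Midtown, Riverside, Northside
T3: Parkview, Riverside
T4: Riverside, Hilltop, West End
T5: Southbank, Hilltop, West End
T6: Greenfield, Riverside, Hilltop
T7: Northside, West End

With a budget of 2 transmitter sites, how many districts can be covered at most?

Choosing T2, T5 covers {Midtown, Riverside, Southbank, Northside, Hilltop, West End} — 6 districts.
No choice of 2 transmitter sites does better; here Greenfield, Parkview are left uncovered.

6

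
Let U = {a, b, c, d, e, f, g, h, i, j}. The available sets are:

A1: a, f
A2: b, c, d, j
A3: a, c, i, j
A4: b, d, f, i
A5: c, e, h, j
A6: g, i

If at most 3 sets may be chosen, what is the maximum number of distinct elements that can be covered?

9

Choosing A1, A4, A5 covers {a, b, c, d, e, f, h, i, j} — 9 elements.
No choice of 3 sets does better; here g is left uncovered.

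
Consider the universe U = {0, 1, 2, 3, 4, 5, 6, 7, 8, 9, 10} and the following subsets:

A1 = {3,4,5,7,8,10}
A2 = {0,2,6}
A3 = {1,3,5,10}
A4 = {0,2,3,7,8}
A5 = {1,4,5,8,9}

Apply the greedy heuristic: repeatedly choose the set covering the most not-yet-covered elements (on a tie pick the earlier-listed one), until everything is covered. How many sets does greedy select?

3

Pick 1: A1 covers 6 new elements (3, 4, 5, 7, 8, 10).
Pick 2: A2 covers 3 new elements (0, 2, 6).
Pick 3: A5 covers 2 new elements (1, 9).
Greedy uses 3 sets.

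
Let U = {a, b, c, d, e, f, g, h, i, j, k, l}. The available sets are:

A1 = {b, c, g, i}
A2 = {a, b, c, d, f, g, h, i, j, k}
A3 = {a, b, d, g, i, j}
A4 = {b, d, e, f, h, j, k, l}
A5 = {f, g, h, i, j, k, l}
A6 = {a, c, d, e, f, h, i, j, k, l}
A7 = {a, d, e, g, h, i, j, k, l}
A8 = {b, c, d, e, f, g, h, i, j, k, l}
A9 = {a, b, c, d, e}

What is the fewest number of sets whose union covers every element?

A1, A6 together cover {a, b, c, d, e, f, g, h, i, j, k, l} — every element.
No single set contains all 12 elements, so 2 is optimal.

2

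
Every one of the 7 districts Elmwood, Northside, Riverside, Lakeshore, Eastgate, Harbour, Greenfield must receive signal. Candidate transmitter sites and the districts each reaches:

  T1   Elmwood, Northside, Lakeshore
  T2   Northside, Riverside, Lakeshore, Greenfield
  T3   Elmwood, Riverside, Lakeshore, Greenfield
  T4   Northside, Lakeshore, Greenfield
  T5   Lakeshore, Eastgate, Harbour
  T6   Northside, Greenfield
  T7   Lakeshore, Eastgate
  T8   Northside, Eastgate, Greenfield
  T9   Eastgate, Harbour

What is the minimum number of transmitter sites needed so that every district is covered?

3

T1, T2, T5 together cover {Elmwood, Northside, Riverside, Lakeshore, Eastgate, Harbour, Greenfield} — every district.
No 2 of the 9 transmitter sites cover everything (all 36 pairs fall short), so 3 is minimum.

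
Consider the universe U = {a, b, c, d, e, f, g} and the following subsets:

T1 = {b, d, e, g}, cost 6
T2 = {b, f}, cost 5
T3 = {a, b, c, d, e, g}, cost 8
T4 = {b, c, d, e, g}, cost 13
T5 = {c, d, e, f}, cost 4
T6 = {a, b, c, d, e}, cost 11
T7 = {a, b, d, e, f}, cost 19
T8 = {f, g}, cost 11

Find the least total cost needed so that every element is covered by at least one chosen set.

12

T3, T5 cover every element at cost 8 + 4 = 12.
Any cover uses at least 2 sets; among all covering selections none totals below 12.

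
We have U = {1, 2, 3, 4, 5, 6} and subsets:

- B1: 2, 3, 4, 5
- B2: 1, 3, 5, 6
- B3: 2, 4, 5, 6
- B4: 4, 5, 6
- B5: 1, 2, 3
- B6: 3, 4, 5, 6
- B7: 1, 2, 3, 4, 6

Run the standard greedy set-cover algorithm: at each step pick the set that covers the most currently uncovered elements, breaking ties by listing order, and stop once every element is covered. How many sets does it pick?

2

Pick 1: B7 covers 5 new elements (1, 2, 3, 4, 6).
Pick 2: B1 covers 1 new elements (5).
Greedy uses 2 sets.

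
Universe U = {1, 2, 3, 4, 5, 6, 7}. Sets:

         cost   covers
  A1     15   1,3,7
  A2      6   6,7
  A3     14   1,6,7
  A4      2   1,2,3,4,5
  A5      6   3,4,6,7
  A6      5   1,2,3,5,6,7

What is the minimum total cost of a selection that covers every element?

A4, A6 cover every element at cost 2 + 5 = 7.
Any cover uses at least 2 sets; among all covering selections none totals below 7.

7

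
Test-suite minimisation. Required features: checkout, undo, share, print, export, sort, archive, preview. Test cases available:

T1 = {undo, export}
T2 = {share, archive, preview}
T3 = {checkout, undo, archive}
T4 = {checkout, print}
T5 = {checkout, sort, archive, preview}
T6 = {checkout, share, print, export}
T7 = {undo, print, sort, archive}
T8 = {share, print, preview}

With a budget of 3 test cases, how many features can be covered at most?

8

Choosing T1, T5, T6 covers {checkout, undo, share, print, export, sort, archive, preview} — 8 features.
That is all 8 features.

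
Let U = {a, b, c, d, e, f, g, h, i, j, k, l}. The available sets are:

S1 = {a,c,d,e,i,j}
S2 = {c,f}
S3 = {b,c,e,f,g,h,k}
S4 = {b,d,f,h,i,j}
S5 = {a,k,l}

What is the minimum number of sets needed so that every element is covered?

3

S1, S3, S5 together cover {a, b, c, d, e, f, g, h, i, j, k, l} — every element.
No 2 of the 5 sets cover everything (all 10 pairs fall short), so 3 is minimum.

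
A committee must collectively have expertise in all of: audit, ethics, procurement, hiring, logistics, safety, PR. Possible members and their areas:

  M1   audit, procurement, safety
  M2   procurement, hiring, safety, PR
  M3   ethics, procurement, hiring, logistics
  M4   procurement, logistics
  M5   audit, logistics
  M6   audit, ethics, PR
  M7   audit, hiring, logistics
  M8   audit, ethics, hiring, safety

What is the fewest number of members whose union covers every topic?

3

M1, M2, M3 together cover {audit, ethics, procurement, hiring, logistics, safety, PR} — every topic.
No 2 of the 8 members cover everything (all 28 pairs fall short), so 3 is minimum.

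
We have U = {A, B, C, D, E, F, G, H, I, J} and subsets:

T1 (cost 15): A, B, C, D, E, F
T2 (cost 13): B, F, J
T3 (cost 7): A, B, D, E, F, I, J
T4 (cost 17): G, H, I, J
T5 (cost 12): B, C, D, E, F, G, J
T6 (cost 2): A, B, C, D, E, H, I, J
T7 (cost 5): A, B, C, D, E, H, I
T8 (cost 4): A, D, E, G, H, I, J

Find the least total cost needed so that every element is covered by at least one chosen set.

13

T3, T6, T8 cover every element at cost 7 + 2 + 4 = 13.
Any cover uses at least 2 sets; among all covering selections none totals below 13.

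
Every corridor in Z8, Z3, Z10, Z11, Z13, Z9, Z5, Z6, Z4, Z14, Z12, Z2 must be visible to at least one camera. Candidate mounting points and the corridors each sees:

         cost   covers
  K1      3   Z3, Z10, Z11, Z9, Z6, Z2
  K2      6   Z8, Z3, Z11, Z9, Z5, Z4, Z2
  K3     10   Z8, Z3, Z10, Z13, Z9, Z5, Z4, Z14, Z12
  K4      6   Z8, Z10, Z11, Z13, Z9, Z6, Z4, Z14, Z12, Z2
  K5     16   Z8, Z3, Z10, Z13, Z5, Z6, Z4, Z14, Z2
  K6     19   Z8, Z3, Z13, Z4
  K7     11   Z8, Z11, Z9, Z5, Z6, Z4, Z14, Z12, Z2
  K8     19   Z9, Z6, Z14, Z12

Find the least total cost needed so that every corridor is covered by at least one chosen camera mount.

12

K2, K4 cover every corridor at cost 6 + 6 = 12.
Any cover uses at least 2 camera mounts; among all covering selections none totals below 12.
Greedy by coverage-per-cost would pick K1, K4, K2 for 15 — worse than the optimum 12.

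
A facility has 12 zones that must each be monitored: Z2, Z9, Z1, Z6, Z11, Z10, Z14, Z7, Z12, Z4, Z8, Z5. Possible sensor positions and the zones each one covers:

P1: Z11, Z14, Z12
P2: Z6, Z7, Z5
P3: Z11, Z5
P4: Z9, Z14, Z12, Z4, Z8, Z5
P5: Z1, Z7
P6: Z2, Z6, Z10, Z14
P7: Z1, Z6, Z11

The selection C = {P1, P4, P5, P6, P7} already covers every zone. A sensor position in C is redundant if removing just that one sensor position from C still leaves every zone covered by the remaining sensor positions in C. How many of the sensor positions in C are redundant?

Drop P1: the rest still cover every zone — redundant.
Drop P4: Z9, Z4, Z8, Z5 uncovered — not redundant.
Drop P5: Z7 uncovered — not redundant.
Drop P6: Z2, Z10 uncovered — not redundant.
Drop P7: the rest still cover every zone — redundant.
2 redundant: P1, P7.

2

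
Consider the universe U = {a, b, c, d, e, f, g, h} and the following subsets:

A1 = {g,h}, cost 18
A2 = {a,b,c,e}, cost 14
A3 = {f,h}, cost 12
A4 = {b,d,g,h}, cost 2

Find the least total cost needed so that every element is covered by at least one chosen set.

A2, A3, A4 cover every element at cost 14 + 12 + 2 = 28.
Any cover uses at least 3 sets; among all covering selections none totals below 28.

28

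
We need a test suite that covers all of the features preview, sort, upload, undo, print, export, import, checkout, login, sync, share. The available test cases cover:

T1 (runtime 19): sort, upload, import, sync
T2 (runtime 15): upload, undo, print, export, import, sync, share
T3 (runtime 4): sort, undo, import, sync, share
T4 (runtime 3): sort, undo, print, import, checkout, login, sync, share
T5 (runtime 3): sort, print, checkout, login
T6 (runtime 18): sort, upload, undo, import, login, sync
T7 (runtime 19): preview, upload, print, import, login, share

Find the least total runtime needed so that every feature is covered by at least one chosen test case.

T2, T4, T7 cover every feature at runtime 15 + 3 + 19 = 37.
Any cover uses at least 3 test cases; among all covering selections none totals below 37.

37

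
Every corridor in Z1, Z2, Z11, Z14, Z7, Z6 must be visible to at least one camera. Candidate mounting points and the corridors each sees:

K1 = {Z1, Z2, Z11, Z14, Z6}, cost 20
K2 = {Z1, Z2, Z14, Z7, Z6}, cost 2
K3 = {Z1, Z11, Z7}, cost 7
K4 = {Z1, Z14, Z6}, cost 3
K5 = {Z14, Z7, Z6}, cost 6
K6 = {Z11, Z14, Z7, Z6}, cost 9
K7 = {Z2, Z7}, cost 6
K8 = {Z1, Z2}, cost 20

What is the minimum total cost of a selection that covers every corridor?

K2, K3 cover every corridor at cost 2 + 7 = 9.
Any cover uses at least 2 camera mounts; among all covering selections none totals below 9.

9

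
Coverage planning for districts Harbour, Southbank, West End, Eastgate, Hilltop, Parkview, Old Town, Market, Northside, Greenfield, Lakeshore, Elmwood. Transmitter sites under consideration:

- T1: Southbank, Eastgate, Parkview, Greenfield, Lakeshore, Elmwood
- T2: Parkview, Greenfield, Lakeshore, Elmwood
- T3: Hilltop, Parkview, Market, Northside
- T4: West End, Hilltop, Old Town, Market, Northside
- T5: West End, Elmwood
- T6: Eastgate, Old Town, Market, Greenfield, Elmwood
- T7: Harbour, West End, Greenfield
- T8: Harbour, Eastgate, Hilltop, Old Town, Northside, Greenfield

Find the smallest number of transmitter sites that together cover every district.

3

T1, T4, T7 together cover {Harbour, Southbank, West End, Eastgate, Hilltop, Parkview, Old Town, Market, Northside, Greenfield, Lakeshore, Elmwood} — every district.
No 2 of the 8 transmitter sites cover everything (all 28 pairs fall short), so 3 is minimum.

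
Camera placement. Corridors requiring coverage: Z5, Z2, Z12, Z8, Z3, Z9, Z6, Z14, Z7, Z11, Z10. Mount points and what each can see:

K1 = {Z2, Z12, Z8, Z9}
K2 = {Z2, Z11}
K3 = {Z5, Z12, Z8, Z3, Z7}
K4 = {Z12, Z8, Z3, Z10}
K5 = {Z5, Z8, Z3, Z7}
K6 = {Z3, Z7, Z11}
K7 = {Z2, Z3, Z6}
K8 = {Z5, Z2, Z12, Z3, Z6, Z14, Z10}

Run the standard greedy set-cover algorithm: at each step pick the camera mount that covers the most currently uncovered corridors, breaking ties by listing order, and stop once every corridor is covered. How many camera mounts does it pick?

3

Pick 1: K8 covers 7 new corridors (Z5, Z2, Z12, Z3, Z6, Z14, Z10).
Pick 2: K1 covers 2 new corridors (Z8, Z9).
Pick 3: K6 covers 2 new corridors (Z7, Z11).
Greedy uses 3 camera mounts.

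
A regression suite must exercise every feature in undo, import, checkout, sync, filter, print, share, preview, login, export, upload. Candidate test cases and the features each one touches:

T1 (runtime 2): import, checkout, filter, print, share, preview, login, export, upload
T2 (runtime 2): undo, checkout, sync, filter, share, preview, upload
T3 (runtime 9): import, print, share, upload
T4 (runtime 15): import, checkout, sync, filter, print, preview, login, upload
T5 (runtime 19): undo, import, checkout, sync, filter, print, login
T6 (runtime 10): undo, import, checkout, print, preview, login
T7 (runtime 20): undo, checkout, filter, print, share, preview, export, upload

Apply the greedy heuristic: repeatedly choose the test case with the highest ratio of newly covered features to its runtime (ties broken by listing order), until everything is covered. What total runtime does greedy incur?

4

Pick 1: T1 adds 9 new (import, checkout, filter, print, share, preview, login, export, upload) at runtime 2 (ratio 9/2).
Pick 2: T2 adds 2 new (undo, sync) at runtime 2 (ratio 2/2).
Greedy total runtime: 2 + 2 = 4.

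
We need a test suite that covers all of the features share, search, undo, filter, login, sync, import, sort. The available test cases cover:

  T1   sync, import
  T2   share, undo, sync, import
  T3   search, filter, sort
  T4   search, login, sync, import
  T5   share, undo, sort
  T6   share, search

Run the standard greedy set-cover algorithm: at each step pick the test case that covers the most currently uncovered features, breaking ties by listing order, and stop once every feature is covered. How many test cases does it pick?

Pick 1: T2 covers 4 new features (share, undo, sync, import).
Pick 2: T3 covers 3 new features (search, filter, sort).
Pick 3: T4 covers 1 new features (login).
Greedy uses 3 test cases.

3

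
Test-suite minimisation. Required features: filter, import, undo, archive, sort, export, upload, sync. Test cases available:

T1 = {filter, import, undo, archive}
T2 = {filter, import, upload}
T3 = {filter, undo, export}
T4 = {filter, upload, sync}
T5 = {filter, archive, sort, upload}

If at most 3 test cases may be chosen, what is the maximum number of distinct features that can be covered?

7

Choosing T1, T3, T4 covers {filter, import, undo, archive, export, upload, sync} — 7 features.
No choice of 3 test cases does better; here sort is left uncovered.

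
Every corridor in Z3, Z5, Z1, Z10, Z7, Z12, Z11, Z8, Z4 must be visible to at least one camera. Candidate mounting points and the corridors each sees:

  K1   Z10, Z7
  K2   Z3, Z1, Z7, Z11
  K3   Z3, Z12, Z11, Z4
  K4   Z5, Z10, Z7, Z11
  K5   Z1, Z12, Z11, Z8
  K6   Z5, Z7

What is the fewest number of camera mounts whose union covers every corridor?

K3, K4, K5 together cover {Z3, Z5, Z1, Z10, Z7, Z12, Z11, Z8, Z4} — every corridor.
No 2 of the 6 camera mounts cover everything (all 15 pairs fall short), so 3 is minimum.

3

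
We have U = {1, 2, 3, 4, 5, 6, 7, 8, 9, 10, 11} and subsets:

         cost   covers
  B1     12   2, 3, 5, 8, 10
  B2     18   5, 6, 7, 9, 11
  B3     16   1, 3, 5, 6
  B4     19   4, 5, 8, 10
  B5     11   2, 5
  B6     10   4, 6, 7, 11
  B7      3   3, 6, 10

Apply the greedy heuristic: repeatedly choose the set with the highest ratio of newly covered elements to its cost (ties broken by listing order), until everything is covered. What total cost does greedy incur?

Pick 1: B7 adds 3 new (3, 6, 10) at cost 3 (ratio 3/3).
Pick 2: B6 adds 3 new (4, 7, 11) at cost 10 (ratio 3/10).
Pick 3: B1 adds 3 new (2, 5, 8) at cost 12 (ratio 3/12).
Pick 4: B3 adds 1 new (1) at cost 16 (ratio 1/16).
Pick 5: B2 adds 1 new (9) at cost 18 (ratio 1/18).
Greedy total cost: 3 + 10 + 12 + 16 + 18 = 59. (The true optimum is 56, so greedy overshoots here.)

59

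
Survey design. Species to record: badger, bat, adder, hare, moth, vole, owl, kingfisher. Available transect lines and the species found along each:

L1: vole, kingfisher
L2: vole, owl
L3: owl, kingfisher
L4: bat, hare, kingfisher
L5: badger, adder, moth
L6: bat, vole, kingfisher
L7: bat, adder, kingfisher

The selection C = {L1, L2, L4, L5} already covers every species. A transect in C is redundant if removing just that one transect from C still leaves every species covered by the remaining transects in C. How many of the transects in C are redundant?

1

Drop L1: the rest still cover every species — redundant.
Drop L2: owl uncovered — not redundant.
Drop L4: bat, hare uncovered — not redundant.
Drop L5: badger, adder, moth uncovered — not redundant.
1 redundant: L1.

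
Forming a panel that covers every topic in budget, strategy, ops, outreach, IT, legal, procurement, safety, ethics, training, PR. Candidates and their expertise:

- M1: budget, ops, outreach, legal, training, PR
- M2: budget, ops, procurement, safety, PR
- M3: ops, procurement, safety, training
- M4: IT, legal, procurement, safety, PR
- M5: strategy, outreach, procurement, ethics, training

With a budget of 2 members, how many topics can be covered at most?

Choosing M1, M4 covers {budget, ops, outreach, IT, legal, procurement, safety, training, PR} — 9 topics.
No choice of 2 members does better; here strategy, ethics are left uncovered.

9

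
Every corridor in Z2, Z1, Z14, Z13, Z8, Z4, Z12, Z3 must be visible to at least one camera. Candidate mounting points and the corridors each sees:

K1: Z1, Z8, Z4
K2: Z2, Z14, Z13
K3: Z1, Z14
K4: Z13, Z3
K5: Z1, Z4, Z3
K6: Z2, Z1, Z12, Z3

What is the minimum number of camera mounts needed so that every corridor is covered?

K1, K2, K6 together cover {Z2, Z1, Z14, Z13, Z8, Z4, Z12, Z3} — every corridor.
No 2 of the 6 camera mounts cover everything (all 15 pairs fall short), so 3 is minimum.

3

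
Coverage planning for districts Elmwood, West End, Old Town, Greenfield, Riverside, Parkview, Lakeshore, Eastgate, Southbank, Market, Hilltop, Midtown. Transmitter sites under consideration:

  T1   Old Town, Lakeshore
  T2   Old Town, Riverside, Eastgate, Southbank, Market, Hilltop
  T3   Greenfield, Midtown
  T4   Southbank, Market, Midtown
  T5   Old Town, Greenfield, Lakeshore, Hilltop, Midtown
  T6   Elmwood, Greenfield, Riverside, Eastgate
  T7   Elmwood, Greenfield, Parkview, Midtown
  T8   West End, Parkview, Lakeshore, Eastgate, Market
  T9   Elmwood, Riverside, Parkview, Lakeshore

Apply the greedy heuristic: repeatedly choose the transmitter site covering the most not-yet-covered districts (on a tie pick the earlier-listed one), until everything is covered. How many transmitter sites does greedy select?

Pick 1: T2 covers 6 new districts (Old Town, Riverside, Eastgate, Southbank, Market, Hilltop).
Pick 2: T7 covers 4 new districts (Elmwood, Greenfield, Parkview, Midtown).
Pick 3: T8 covers 2 new districts (West End, Lakeshore).
Greedy uses 3 transmitter sites.

3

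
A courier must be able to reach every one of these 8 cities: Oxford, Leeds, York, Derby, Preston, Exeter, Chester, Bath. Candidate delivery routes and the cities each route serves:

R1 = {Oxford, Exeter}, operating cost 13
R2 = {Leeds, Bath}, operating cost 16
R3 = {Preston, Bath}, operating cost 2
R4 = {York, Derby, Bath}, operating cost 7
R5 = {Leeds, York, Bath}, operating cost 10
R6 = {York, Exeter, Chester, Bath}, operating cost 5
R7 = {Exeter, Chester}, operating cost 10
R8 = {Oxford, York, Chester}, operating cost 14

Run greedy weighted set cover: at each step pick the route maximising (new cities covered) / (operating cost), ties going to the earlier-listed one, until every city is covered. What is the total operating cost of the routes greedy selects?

37

Pick 1: R3 adds 2 new (Preston, Bath) at operating cost 2 (ratio 2/2).
Pick 2: R6 adds 3 new (York, Exeter, Chester) at operating cost 5 (ratio 3/5).
Pick 3: R4 adds 1 new (Derby) at operating cost 7 (ratio 1/7).
Pick 4: R5 adds 1 new (Leeds) at operating cost 10 (ratio 1/10).
Pick 5: R1 adds 1 new (Oxford) at operating cost 13 (ratio 1/13).
Greedy total operating cost: 2 + 5 + 7 + 10 + 13 = 37.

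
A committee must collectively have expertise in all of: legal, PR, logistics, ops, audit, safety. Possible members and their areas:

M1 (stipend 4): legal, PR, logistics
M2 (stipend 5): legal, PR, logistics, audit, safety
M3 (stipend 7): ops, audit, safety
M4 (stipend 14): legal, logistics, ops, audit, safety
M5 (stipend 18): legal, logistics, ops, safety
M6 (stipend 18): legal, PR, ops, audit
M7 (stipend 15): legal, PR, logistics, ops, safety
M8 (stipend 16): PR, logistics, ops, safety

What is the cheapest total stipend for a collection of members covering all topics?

M1, M3 cover every topic at stipend 4 + 7 = 11.
Any cover uses at least 2 members; among all covering selections none totals below 11.
Greedy by coverage-per-stipend would pick M2, M3 for 12 — worse than the optimum 11.

11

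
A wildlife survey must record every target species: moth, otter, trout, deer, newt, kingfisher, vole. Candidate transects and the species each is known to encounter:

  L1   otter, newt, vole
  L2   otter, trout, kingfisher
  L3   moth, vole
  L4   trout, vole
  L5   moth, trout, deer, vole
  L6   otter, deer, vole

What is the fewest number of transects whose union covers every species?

3

L1, L2, L5 together cover {moth, otter, trout, deer, newt, kingfisher, vole} — every species.
No 2 of the 6 transects cover everything (all 15 pairs fall short), so 3 is minimum.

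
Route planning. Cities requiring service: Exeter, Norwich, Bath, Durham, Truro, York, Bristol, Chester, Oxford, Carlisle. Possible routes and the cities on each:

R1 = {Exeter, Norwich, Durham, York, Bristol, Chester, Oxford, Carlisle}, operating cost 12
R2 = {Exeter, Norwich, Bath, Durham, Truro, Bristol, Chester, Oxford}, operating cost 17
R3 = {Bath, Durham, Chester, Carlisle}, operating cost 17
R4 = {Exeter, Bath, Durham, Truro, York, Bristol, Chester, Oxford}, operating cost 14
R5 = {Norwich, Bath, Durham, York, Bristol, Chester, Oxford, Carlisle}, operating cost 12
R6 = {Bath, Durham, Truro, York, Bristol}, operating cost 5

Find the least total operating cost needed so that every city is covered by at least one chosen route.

R1, R6 cover every city at operating cost 12 + 5 = 17.
Any cover uses at least 2 routes; among all covering selections none totals below 17.

17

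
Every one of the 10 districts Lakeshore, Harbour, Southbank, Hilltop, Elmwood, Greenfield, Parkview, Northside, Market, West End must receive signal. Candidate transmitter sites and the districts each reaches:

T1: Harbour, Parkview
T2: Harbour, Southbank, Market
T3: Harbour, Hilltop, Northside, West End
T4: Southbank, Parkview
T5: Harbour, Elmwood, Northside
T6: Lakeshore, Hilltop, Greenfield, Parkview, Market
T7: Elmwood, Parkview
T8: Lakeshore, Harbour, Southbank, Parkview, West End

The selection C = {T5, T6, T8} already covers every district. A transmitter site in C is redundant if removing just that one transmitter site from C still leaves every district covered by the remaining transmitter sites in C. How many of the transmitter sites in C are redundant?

Drop T5: Elmwood, Northside uncovered — not redundant.
Drop T6: Hilltop, Greenfield, Market uncovered — not redundant.
Drop T8: Southbank, West End uncovered — not redundant.
None of the transmitter sites in C is redundant.

0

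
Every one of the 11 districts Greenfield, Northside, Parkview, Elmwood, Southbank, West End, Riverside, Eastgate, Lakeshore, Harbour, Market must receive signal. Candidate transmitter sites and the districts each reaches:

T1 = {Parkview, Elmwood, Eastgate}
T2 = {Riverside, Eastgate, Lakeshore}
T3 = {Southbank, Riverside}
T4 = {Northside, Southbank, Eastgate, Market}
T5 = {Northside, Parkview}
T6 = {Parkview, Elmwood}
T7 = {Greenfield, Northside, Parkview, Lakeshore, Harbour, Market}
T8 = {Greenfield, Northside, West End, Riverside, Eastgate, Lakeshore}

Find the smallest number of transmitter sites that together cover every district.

4

T1, T3, T7, T8 together cover {Greenfield, Northside, Parkview, Elmwood, Southbank, West End, Riverside, Eastgate, Lakeshore, Harbour, Market} — every district.
No 3 of the 8 transmitter sites cover everything (all 56 triples fall short), so 4 is minimum.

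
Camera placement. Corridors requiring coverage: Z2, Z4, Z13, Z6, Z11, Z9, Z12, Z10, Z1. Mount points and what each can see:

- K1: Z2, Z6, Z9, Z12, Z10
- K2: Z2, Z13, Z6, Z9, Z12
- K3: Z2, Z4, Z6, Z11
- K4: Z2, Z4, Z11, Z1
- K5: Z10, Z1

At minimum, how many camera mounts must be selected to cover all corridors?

3

K1, K2, K4 together cover {Z2, Z4, Z13, Z6, Z11, Z9, Z12, Z10, Z1} — every corridor.
No 2 of the 5 camera mounts cover everything (all 10 pairs fall short), so 3 is minimum.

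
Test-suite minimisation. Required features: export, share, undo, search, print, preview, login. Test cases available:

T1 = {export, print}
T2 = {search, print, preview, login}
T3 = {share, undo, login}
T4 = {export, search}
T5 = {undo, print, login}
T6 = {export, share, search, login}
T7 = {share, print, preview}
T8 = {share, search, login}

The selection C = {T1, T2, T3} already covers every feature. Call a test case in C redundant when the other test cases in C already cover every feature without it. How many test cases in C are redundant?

Drop T1: export uncovered — not redundant.
Drop T2: search, preview uncovered — not redundant.
Drop T3: share, undo uncovered — not redundant.
None of the test cases in C is redundant.

0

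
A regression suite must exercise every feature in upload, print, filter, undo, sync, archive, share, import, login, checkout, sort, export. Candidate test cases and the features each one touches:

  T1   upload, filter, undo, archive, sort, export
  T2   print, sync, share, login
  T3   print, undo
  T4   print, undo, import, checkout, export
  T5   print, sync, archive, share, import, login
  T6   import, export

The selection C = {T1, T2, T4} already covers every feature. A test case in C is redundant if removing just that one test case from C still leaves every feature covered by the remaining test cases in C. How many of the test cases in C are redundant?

0

Drop T1: upload, filter, archive, sort uncovered — not redundant.
Drop T2: sync, share, login uncovered — not redundant.
Drop T4: import, checkout uncovered — not redundant.
None of the test cases in C is redundant.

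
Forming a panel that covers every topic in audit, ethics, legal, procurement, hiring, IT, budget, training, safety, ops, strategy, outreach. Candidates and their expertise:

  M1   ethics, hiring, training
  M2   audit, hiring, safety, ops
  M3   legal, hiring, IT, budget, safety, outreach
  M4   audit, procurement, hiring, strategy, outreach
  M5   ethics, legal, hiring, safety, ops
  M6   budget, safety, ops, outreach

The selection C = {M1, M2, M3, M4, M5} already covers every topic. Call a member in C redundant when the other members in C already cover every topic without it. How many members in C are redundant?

Drop M1: training uncovered — not redundant.
Drop M2: the rest still cover every topic — redundant.
Drop M3: IT, budget uncovered — not redundant.
Drop M4: procurement, strategy uncovered — not redundant.
Drop M5: the rest still cover every topic — redundant.
2 redundant: M2, M5.

2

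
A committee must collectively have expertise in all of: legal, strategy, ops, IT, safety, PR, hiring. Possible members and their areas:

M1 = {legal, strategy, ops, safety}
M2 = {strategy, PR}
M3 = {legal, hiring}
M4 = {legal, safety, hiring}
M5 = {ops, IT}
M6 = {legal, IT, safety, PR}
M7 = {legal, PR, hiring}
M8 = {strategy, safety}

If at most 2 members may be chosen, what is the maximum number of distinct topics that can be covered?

6

Choosing M1, M6 covers {legal, strategy, ops, IT, safety, PR} — 6 topics.
No choice of 2 members does better; here hiring is left uncovered.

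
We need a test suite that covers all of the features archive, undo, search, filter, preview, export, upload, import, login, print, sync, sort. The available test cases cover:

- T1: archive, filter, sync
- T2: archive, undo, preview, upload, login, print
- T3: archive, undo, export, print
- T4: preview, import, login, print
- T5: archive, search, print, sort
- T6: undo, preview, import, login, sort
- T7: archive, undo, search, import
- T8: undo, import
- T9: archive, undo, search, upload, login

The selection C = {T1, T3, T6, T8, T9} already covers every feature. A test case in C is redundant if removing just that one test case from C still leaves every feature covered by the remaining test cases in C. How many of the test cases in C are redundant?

Drop T1: filter, sync uncovered — not redundant.
Drop T3: export, print uncovered — not redundant.
Drop T6: preview, sort uncovered — not redundant.
Drop T8: the rest still cover every feature — redundant.
Drop T9: search, upload uncovered — not redundant.
1 redundant: T8.

1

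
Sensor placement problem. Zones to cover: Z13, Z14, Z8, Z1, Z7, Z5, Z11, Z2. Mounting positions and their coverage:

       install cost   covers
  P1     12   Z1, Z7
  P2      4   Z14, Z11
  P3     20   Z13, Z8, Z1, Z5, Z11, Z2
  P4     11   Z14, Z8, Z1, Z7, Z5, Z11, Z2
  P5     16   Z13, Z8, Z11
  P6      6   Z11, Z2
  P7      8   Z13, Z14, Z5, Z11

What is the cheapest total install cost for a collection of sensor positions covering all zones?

19

P4, P7 cover every zone at install cost 11 + 8 = 19.
Any cover uses at least 2 sensor positions; among all covering selections none totals below 19.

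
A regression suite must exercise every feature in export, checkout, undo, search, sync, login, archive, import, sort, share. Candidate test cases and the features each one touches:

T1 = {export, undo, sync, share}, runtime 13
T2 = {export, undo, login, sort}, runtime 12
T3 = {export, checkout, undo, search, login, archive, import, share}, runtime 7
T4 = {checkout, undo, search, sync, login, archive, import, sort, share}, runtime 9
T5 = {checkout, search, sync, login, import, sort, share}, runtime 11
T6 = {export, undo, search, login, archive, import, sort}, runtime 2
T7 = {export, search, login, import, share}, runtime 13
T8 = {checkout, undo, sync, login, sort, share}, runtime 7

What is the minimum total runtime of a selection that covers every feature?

T6, T8 cover every feature at runtime 2 + 7 = 9.
Any cover uses at least 2 test cases; among all covering selections none totals below 9.

9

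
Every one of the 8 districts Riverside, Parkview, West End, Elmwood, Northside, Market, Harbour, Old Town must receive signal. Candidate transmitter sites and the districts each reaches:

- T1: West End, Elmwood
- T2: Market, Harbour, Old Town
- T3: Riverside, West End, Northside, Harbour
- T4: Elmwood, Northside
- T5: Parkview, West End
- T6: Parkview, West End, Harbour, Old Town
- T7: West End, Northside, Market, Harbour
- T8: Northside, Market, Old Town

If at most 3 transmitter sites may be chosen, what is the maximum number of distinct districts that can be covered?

Choosing T1, T2, T3 covers {Riverside, West End, Elmwood, Northside, Market, Harbour, Old Town} — 7 districts.
No choice of 3 transmitter sites does better; here Parkview is left uncovered.

7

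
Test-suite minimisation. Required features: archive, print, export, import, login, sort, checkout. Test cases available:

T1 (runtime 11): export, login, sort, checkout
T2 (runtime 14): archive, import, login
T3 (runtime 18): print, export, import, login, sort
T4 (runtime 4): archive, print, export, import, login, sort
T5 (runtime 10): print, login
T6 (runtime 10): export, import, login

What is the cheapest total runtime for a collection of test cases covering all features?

15

T1, T4 cover every feature at runtime 11 + 4 = 15.
Any cover uses at least 2 test cases; among all covering selections none totals below 15.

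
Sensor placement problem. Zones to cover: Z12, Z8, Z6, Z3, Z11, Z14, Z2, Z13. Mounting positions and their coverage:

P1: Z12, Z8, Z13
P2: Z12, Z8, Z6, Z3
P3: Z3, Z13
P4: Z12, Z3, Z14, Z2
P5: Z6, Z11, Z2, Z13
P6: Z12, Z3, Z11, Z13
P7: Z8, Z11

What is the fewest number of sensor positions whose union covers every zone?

P1, P4, P5 together cover {Z12, Z8, Z6, Z3, Z11, Z14, Z2, Z13} — every zone.
No 2 of the 7 sensor positions cover everything (all 21 pairs fall short), so 3 is minimum.

3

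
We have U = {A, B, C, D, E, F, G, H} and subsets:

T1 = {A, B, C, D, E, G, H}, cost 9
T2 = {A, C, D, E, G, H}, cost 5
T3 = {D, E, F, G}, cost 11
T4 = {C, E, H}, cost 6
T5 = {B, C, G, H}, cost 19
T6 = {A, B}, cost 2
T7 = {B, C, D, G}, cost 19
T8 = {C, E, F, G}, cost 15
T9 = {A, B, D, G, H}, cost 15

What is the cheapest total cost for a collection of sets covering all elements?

T2, T3, T6 cover every element at cost 5 + 11 + 2 = 18.
Any cover uses at least 2 sets; among all covering selections none totals below 18.

18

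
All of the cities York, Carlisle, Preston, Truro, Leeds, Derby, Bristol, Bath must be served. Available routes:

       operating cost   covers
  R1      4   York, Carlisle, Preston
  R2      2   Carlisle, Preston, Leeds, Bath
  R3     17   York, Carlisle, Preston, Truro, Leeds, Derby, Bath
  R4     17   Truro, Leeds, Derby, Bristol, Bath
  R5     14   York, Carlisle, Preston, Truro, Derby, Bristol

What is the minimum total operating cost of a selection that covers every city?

16

R2, R5 cover every city at operating cost 2 + 14 = 16.
Any cover uses at least 2 routes; among all covering selections none totals below 16.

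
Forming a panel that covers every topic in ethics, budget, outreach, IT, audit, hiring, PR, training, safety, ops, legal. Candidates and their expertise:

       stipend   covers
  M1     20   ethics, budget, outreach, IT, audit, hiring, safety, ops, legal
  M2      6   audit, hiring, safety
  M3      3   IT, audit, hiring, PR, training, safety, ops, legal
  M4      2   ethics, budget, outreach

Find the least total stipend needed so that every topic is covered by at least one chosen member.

M3, M4 cover every topic at stipend 3 + 2 = 5.
Any cover uses at least 2 members; among all covering selections none totals below 5.

5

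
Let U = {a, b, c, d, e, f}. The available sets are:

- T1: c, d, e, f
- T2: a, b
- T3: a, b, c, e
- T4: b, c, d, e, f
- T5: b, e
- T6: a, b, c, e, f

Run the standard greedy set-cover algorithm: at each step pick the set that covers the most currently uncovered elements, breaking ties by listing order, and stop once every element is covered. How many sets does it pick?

Pick 1: T4 covers 5 new elements (b, c, d, e, f).
Pick 2: T2 covers 1 new elements (a).
Greedy uses 2 sets.

2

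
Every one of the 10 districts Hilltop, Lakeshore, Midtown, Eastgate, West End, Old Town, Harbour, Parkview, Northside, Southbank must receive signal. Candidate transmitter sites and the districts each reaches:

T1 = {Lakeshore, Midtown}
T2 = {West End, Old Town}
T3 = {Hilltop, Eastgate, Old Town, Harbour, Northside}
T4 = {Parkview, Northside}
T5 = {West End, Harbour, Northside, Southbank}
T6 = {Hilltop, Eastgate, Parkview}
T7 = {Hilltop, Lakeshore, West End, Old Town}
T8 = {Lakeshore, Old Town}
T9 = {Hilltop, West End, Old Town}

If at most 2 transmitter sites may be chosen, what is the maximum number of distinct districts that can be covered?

Choosing T1, T3 covers {Hilltop, Lakeshore, Midtown, Eastgate, Old Town, Harbour, Northside} — 7 districts.
No choice of 2 transmitter sites does better; here West End, Parkview, Southbank are left uncovered.

7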